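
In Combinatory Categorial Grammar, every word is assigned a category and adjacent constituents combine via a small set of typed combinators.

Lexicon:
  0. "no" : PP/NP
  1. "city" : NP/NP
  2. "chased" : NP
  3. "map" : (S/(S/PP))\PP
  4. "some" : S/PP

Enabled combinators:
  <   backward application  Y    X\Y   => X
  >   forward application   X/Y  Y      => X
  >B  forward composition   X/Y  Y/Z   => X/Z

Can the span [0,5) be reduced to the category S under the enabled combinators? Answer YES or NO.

[0,5] S   >
  [0,4] S/(S/PP)   <
    [0,3] PP   >
      [0,2] PP/NP   >B
        [0,1] "no" : PP/NP
        [1,2] "city" : NP/NP
      [2,3] "chased" : NP
    [3,4] "map" : (S/(S/PP))\PP
  [4,5] "some" : S/PP

YES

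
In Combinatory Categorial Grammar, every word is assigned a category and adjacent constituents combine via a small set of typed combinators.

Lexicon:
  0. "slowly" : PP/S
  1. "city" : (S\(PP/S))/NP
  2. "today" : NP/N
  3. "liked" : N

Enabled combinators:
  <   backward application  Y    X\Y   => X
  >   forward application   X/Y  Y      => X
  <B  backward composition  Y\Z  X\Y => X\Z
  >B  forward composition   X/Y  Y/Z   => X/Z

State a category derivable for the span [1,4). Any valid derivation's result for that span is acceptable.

S\(PP/S)

[0,4] S   <
  [0,1] "slowly" : PP/S
  [1,4] S\(PP/S)   >
    [1,2] "city" : (S\(PP/S))/NP
    [2,4] NP   >
      [2,3] "today" : NP/N
      [3,4] "liked" : N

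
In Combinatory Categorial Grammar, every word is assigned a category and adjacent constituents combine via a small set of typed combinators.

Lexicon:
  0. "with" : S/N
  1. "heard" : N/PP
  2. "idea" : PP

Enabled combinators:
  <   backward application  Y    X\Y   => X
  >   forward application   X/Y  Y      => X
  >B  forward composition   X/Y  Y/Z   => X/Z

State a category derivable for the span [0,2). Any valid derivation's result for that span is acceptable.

S/PP

[0,3] S   >
  [0,2] S/PP   >B
    [0,1] "with" : S/N
    [1,2] "heard" : N/PP
  [2,3] "idea" : PP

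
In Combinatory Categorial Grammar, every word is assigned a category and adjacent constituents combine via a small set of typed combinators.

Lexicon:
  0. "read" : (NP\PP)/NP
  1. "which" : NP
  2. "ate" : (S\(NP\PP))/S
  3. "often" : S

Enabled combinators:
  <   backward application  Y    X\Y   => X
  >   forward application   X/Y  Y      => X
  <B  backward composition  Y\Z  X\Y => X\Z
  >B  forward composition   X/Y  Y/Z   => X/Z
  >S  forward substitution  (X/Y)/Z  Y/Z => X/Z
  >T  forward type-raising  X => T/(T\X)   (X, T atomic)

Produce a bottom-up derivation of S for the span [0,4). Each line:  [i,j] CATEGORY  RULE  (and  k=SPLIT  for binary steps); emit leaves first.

[0,1] (NP\PP)/NP  lex  "read"
[1,2] NP  lex  "which"
[0,2] NP\PP  >  k=1
[2,3] (S\(NP\PP))/S  lex  "ate"
[3,4] S  lex  "often"
[2,4] S\(NP\PP)  >  k=3
[0,4] S  <  k=2

[0,4] S   <
  [0,2] NP\PP   >
    [0,1] "read" : (NP\PP)/NP
    [1,2] "which" : NP
  [2,4] S\(NP\PP)   >
    [2,3] "ate" : (S\(NP\PP))/S
    [3,4] "often" : S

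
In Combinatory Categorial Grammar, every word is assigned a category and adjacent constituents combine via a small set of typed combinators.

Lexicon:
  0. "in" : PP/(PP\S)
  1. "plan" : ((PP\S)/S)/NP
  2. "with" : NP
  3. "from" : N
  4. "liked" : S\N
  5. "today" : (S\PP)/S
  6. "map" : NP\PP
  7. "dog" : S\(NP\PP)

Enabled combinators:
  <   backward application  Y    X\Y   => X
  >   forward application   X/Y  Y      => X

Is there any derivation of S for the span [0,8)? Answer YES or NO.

YES

[0,8] S   <
  [0,5] PP   >
    [0,1] "in" : PP/(PP\S)
    [1,5] PP\S   >
      [1,3] (PP\S)/S   >
        [1,2] "plan" : ((PP\S)/S)/NP
        [2,3] "with" : NP
      [3,5] S   <
        [3,4] "from" : N
        [4,5] "liked" : S\N
  [5,8] S\PP   >
    [5,6] "today" : (S\PP)/S
    [6,8] S   <
      [6,7] "map" : NP\PP
      [7,8] "dog" : S\(NP\PP)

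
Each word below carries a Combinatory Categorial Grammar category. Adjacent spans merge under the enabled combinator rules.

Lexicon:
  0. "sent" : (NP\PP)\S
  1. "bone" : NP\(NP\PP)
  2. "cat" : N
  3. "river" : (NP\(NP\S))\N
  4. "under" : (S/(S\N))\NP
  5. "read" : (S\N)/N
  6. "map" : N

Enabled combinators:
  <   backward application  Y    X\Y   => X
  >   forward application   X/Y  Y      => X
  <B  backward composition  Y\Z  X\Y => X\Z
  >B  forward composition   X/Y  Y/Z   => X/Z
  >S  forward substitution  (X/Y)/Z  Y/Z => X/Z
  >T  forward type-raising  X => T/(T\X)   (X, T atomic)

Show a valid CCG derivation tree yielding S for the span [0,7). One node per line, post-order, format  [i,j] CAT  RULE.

[0,1] (NP\PP)\S  lex  "sent"
[1,2] NP\(NP\PP)  lex  "bone"
[0,2] NP\S  <B  k=1
[2,3] N  lex  "cat"
[3,4] (NP\(NP\S))\N  lex  "river"
[2,4] NP\(NP\S)  <  k=3
[0,4] NP  <  k=2
[4,5] (S/(S\N))\NP  lex  "under"
[0,5] S/(S\N)  <  k=4
[5,6] (S\N)/N  lex  "read"
[6,7] N  lex  "map"
[5,7] S\N  >  k=6
[0,7] S  >  k=5

[0,7] S   >
  [0,5] S/(S\N)   <
    [0,4] NP   <
      [0,2] NP\S   <B
        [0,1] "sent" : (NP\PP)\S
        [1,2] "bone" : NP\(NP\PP)
      [2,4] NP\(NP\S)   <
        [2,3] "cat" : N
        [3,4] "river" : (NP\(NP\S))\N
    [4,5] "under" : (S/(S\N))\NP
  [5,7] S\N   >
    [5,6] "read" : (S\N)/N
    [6,7] "map" : N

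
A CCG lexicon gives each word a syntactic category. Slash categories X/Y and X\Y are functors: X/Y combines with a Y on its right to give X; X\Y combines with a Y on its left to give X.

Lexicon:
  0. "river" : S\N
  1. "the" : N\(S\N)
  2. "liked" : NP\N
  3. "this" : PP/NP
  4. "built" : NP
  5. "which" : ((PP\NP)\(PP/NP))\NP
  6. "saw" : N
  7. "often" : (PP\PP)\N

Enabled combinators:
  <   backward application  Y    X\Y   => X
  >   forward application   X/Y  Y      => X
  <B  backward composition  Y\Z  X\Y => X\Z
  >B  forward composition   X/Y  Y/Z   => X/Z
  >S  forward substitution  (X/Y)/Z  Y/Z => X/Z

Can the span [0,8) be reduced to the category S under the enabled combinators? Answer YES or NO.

NO

S\N N\(S\N) NP\N PP/NP NP ((PP\NP)\(PP/NP))\NP N (PP\PP)\N
CKY chart[0,8] = {PP}; S ∉ chart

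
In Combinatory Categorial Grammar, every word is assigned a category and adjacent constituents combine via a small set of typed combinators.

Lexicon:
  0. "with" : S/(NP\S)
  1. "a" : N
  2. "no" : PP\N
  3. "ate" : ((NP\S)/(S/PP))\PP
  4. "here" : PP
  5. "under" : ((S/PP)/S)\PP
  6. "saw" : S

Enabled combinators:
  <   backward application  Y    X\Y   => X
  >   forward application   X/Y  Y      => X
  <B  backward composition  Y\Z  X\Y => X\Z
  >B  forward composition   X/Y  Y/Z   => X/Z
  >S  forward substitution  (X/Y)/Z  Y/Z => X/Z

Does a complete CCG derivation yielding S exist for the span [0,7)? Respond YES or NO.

YES

[0,7] S   >
  [0,1] "with" : S/(NP\S)
  [1,7] NP\S   >
    [1,4] (NP\S)/(S/PP)   <
      [1,3] PP   <
        [1,2] "a" : N
        [2,3] "no" : PP\N
      [3,4] "ate" : ((NP\S)/(S/PP))\PP
    [4,7] S/PP   >
      [4,6] (S/PP)/S   <
        [4,5] "here" : PP
        [5,6] "under" : ((S/PP)/S)\PP
      [6,7] "saw" : S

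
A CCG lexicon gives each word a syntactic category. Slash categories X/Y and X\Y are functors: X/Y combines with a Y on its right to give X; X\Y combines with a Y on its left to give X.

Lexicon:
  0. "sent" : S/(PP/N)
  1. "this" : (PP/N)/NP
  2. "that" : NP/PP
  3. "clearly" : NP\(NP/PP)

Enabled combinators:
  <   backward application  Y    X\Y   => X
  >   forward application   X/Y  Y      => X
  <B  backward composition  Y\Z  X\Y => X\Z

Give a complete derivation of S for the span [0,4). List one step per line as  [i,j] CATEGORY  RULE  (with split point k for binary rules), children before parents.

[0,1] S/(PP/N)  lex  "sent"
[1,2] (PP/N)/NP  lex  "this"
[2,3] NP/PP  lex  "that"
[3,4] NP\(NP/PP)  lex  "clearly"
[2,4] NP  <  k=3
[1,4] PP/N  >  k=2
[0,4] S  >  k=1

[0,4] S   >
  [0,1] "sent" : S/(PP/N)
  [1,4] PP/N   >
    [1,2] "this" : (PP/N)/NP
    [2,4] NP   <
      [2,3] "that" : NP/PP
      [3,4] "clearly" : NP\(NP/PP)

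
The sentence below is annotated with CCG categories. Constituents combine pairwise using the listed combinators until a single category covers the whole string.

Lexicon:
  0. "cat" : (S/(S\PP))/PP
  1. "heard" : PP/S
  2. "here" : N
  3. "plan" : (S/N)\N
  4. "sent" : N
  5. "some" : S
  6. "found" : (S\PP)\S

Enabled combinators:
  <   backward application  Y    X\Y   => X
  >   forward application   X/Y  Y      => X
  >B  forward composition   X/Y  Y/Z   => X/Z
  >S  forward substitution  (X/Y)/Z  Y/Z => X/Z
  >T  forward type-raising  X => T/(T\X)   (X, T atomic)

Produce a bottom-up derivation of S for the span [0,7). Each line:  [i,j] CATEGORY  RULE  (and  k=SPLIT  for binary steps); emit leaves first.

[0,7] S   >
  [0,5] S/(S\PP)   >
    [0,1] "cat" : (S/(S\PP))/PP
    [1,5] PP   >
      [1,4] PP/N   >B
        [1,2] "heard" : PP/S
        [2,4] S/N   <
          [2,3] "here" : N
          [3,4] "plan" : (S/N)\N
      [4,5] "sent" : N
  [5,7] S\PP   <
    [5,6] "some" : S
    [6,7] "found" : (S\PP)\S

[0,1] (S/(S\PP))/PP  lex  "cat"
[1,2] PP/S  lex  "heard"
[2,3] N  lex  "here"
[3,4] (S/N)\N  lex  "plan"
[2,4] S/N  <  k=3
[1,4] PP/N  >B  k=2
[4,5] N  lex  "sent"
[1,5] PP  >  k=4
[0,5] S/(S\PP)  >  k=1
[5,6] S  lex  "some"
[6,7] (S\PP)\S  lex  "found"
[5,7] S\PP  <  k=6
[0,7] S  >  k=5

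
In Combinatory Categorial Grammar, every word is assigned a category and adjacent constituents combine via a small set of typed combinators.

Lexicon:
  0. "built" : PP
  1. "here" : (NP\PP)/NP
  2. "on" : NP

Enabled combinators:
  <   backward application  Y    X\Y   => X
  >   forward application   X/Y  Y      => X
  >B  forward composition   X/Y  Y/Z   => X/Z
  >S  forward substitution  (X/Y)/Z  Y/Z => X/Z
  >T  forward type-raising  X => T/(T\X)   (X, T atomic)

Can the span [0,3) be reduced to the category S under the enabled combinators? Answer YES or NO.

PP (NP\PP)/NP NP
CKY chart[0,3] = {N/(N\NP), NP, NP/(NP\NP), PP/(PP\NP), S/(S\NP)}; S ∉ chart

NO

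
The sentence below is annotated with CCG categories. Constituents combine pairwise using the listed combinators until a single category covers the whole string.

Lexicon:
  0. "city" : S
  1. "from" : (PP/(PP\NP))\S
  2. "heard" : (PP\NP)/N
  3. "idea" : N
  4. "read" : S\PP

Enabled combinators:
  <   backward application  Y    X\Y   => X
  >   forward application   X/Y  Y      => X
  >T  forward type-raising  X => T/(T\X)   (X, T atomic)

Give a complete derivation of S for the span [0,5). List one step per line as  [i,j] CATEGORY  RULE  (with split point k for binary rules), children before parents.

[0,1] S  lex  "city"
[1,2] (PP/(PP\NP))\S  lex  "from"
[0,2] PP/(PP\NP)  <  k=1
[2,3] (PP\NP)/N  lex  "heard"
[3,4] N  lex  "idea"
[2,4] PP\NP  >  k=3
[0,4] PP  >  k=2
[4,5] S\PP  lex  "read"
[0,5] S  <  k=4

[0,5] S   <
  [0,4] PP   >
    [0,2] PP/(PP\NP)   <
      [0,1] "city" : S
      [1,2] "from" : (PP/(PP\NP))\S
    [2,4] PP\NP   >
      [2,3] "heard" : (PP\NP)/N
      [3,4] "idea" : N
  [4,5] "read" : S\PP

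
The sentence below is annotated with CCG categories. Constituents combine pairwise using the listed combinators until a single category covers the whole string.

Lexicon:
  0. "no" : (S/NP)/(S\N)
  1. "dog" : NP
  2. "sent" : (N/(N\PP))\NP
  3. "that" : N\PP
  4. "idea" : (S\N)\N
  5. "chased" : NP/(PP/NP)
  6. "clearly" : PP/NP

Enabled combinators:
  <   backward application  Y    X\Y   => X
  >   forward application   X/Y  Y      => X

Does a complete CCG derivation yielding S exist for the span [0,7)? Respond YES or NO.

YES

[0,7] S   >
  [0,5] S/NP   >
    [0,1] "no" : (S/NP)/(S\N)
    [1,5] S\N   <
      [1,4] N   >
        [1,3] N/(N\PP)   <
          [1,2] "dog" : NP
          [2,3] "sent" : (N/(N\PP))\NP
        [3,4] "that" : N\PP
      [4,5] "idea" : (S\N)\N
  [5,7] NP   >
    [5,6] "chased" : NP/(PP/NP)
    [6,7] "clearly" : PP/NP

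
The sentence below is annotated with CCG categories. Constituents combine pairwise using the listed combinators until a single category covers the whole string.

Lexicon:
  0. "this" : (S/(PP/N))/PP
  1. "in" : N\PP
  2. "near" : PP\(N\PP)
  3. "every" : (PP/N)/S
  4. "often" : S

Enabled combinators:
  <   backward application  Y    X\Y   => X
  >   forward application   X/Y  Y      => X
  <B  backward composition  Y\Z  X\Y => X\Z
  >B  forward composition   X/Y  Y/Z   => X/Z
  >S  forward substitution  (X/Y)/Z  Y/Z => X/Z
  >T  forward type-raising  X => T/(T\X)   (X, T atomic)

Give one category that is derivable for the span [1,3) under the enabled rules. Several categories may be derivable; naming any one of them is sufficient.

[0,5] S   >
  [0,3] S/(PP/N)   >
    [0,1] "this" : (S/(PP/N))/PP
    [1,3] PP   <
      [1,2] "in" : N\PP
      [2,3] "near" : PP\(N\PP)
  [3,5] PP/N   >
    [3,4] "every" : (PP/N)/S
    [4,5] "often" : S

PP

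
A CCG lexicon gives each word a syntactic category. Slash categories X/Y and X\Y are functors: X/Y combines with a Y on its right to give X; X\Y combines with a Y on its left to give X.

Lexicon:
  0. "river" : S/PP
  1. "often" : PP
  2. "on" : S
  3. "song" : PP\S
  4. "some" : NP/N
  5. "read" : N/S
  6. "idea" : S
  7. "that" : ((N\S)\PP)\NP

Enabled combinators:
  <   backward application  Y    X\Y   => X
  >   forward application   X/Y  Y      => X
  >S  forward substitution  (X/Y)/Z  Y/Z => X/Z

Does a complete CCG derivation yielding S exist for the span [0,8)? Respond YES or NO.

NO

S/PP PP S PP\S NP/N N/S S ((N\S)\PP)\NP
CKY chart[0,8] = {N}; S ∉ chart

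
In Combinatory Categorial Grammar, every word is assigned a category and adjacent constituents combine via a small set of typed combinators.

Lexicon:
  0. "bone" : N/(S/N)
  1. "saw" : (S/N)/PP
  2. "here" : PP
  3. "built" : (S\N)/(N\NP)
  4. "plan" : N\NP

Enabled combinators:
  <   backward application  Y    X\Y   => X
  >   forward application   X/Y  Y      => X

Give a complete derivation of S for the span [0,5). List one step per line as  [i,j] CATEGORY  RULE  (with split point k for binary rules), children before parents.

[0,5] S   <
  [0,3] N   >
    [0,1] "bone" : N/(S/N)
    [1,3] S/N   >
      [1,2] "saw" : (S/N)/PP
      [2,3] "here" : PP
  [3,5] S\N   >
    [3,4] "built" : (S\N)/(N\NP)
    [4,5] "plan" : N\NP

[0,1] N/(S/N)  lex  "bone"
[1,2] (S/N)/PP  lex  "saw"
[2,3] PP  lex  "here"
[1,3] S/N  >  k=2
[0,3] N  >  k=1
[3,4] (S\N)/(N\NP)  lex  "built"
[4,5] N\NP  lex  "plan"
[3,5] S\N  >  k=4
[0,5] S  <  k=3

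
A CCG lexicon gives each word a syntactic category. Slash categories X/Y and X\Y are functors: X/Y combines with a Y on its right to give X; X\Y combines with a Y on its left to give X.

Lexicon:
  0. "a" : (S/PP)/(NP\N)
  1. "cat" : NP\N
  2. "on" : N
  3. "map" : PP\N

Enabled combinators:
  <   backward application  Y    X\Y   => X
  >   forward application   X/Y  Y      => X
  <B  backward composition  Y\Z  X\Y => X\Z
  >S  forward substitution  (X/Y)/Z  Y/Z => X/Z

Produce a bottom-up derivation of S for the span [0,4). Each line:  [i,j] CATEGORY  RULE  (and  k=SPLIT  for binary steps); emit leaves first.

[0,1] (S/PP)/(NP\N)  lex  "a"
[1,2] NP\N  lex  "cat"
[0,2] S/PP  >  k=1
[2,3] N  lex  "on"
[3,4] PP\N  lex  "map"
[2,4] PP  <  k=3
[0,4] S  >  k=2

[0,4] S   >
  [0,2] S/PP   >
    [0,1] "a" : (S/PP)/(NP\N)
    [1,2] "cat" : NP\N
  [2,4] PP   <
    [2,3] "on" : N
    [3,4] "map" : PP\N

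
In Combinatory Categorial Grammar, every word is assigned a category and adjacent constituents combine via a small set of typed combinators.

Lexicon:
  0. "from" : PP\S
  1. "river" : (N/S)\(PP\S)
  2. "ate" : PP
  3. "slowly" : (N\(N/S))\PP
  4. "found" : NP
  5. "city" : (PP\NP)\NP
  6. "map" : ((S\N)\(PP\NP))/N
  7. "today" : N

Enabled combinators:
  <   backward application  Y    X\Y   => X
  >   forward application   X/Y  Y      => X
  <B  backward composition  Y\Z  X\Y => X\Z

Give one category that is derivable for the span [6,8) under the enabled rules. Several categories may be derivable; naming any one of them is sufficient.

(S\N)\(PP\NP)

[0,8] S   <
  [0,4] N   <
    [0,2] N/S   <
      [0,1] "from" : PP\S
      [1,2] "river" : (N/S)\(PP\S)
    [2,4] N\(N/S)   <
      [2,3] "ate" : PP
      [3,4] "slowly" : (N\(N/S))\PP
  [4,8] S\N   <
    [4,6] PP\NP   <
      [4,5] "found" : NP
      [5,6] "city" : (PP\NP)\NP
    [6,8] (S\N)\(PP\NP)   >
      [6,7] "map" : ((S\N)\(PP\NP))/N
      [7,8] "today" : N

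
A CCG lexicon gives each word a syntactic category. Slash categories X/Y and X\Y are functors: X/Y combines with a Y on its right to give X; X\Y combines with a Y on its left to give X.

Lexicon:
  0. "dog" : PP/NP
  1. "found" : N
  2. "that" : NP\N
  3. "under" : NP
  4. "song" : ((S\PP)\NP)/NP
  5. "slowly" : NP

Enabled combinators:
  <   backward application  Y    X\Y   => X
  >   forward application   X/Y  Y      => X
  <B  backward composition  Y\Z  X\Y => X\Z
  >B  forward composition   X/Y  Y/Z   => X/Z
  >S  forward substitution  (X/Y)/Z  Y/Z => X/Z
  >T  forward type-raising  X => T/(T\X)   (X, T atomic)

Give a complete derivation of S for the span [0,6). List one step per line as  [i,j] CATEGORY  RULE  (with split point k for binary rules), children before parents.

[0,6] S   <
  [0,3] PP   >
    [0,1] "dog" : PP/NP
    [1,3] NP   >
      [1,2] NP/(NP\N)   >T
        [1,2] "found" : N
      [2,3] "that" : NP\N
  [3,6] S\PP   <
    [3,4] "under" : NP
    [4,6] (S\PP)\NP   >
      [4,5] "song" : ((S\PP)\NP)/NP
      [5,6] "slowly" : NP

[0,1] PP/NP  lex  "dog"
[1,2] N  lex  "found"
[1,2] NP/(NP\N)  >T
[2,3] NP\N  lex  "that"
[1,3] NP  >  k=2
[0,3] PP  >  k=1
[3,4] NP  lex  "under"
[4,5] ((S\PP)\NP)/NP  lex  "song"
[5,6] NP  lex  "slowly"
[4,6] (S\PP)\NP  >  k=5
[3,6] S\PP  <  k=4
[0,6] S  <  k=3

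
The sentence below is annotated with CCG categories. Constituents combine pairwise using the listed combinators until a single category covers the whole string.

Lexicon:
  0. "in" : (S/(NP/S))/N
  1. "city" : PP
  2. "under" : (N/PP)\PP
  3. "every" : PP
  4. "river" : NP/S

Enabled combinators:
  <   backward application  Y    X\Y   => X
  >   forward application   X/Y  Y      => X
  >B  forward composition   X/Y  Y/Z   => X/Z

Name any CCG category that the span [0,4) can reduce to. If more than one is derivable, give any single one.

S/(NP/S)

[0,5] S   >
  [0,4] S/(NP/S)   >
    [0,1] "in" : (S/(NP/S))/N
    [1,4] N   >
      [1,3] N/PP   <
        [1,2] "city" : PP
        [2,3] "under" : (N/PP)\PP
      [3,4] "every" : PP
  [4,5] "river" : NP/S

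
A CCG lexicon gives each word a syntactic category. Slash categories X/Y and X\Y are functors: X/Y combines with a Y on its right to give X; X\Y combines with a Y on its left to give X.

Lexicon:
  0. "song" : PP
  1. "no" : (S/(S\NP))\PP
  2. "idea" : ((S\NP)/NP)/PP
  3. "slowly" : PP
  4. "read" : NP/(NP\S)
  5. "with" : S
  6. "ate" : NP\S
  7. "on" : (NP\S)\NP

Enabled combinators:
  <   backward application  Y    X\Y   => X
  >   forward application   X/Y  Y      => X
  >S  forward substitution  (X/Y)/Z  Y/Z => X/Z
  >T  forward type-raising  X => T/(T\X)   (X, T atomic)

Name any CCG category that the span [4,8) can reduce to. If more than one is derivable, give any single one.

NP

[0,8] S   >
  [0,2] S/(S\NP)   <
    [0,1] "song" : PP
    [1,2] "no" : (S/(S\NP))\PP
  [2,8] S\NP   >
    [2,4] (S\NP)/NP   >
      [2,3] "idea" : ((S\NP)/NP)/PP
      [3,4] "slowly" : PP
    [4,8] NP   >
      [4,5] "read" : NP/(NP\S)
      [5,8] NP\S   <
        [5,7] NP   >
          [5,6] NP/(NP\S)   >T
            [5,6] "with" : S
          [6,7] "ate" : NP\S
        [7,8] "on" : (NP\S)\NP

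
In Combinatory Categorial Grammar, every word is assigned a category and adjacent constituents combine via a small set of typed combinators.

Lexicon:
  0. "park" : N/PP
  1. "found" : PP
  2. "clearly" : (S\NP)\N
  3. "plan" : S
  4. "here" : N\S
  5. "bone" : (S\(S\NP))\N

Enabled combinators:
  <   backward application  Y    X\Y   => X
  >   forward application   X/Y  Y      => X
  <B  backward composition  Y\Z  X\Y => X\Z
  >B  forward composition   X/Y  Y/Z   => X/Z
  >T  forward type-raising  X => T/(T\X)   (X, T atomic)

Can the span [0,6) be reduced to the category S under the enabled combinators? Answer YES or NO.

[0,6] S   <
  [0,3] S\NP   <
    [0,2] N   >
      [0,1] "park" : N/PP
      [1,2] "found" : PP
    [2,3] "clearly" : (S\NP)\N
  [3,6] S\(S\NP)   <
    [3,5] N   <
      [3,4] "plan" : S
      [4,5] "here" : N\S
    [5,6] "bone" : (S\(S\NP))\N

YES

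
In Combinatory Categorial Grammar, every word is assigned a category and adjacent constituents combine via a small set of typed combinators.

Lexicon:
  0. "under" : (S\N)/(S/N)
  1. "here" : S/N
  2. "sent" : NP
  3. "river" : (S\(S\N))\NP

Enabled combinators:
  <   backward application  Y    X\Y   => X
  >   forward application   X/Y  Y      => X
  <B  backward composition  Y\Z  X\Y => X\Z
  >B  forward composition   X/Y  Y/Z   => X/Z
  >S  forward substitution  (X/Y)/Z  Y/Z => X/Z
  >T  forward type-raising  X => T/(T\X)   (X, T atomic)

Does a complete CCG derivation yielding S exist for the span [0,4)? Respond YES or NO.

[0,4] S   <
  [0,2] S\N   >
    [0,1] "under" : (S\N)/(S/N)
    [1,2] "here" : S/N
  [2,4] S\(S\N)   <
    [2,3] "sent" : NP
    [3,4] "river" : (S\(S\N))\NP

YES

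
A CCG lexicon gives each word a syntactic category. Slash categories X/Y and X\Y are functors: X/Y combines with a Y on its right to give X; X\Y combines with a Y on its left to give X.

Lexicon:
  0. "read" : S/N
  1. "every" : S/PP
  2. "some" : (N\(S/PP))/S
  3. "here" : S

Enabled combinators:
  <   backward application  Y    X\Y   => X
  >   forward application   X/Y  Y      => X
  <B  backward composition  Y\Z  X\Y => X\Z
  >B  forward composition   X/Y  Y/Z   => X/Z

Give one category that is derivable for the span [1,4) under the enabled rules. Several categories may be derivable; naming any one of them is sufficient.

[0,4] S   >
  [0,1] "read" : S/N
  [1,4] N   <
    [1,2] "every" : S/PP
    [2,4] N\(S/PP)   >
      [2,3] "some" : (N\(S/PP))/S
      [3,4] "here" : S

N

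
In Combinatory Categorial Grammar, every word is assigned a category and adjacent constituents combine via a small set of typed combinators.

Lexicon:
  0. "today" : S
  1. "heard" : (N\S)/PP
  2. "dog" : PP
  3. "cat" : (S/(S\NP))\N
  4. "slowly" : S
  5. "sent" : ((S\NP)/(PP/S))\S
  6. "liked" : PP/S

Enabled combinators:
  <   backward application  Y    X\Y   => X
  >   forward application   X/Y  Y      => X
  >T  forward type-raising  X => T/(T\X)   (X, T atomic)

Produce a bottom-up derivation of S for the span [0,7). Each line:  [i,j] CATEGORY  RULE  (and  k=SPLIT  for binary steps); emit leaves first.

[0,1] S  lex  "today"
[1,2] (N\S)/PP  lex  "heard"
[2,3] PP  lex  "dog"
[1,3] N\S  >  k=2
[0,3] N  <  k=1
[3,4] (S/(S\NP))\N  lex  "cat"
[0,4] S/(S\NP)  <  k=3
[4,5] S  lex  "slowly"
[5,6] ((S\NP)/(PP/S))\S  lex  "sent"
[4,6] (S\NP)/(PP/S)  <  k=5
[6,7] PP/S  lex  "liked"
[4,7] S\NP  >  k=6
[0,7] S  >  k=4

[0,7] S   >
  [0,4] S/(S\NP)   <
    [0,3] N   <
      [0,1] "today" : S
      [1,3] N\S   >
        [1,2] "heard" : (N\S)/PP
        [2,3] "dog" : PP
    [3,4] "cat" : (S/(S\NP))\N
  [4,7] S\NP   >
    [4,6] (S\NP)/(PP/S)   <
      [4,5] "slowly" : S
      [5,6] "sent" : ((S\NP)/(PP/S))\S
    [6,7] "liked" : PP/S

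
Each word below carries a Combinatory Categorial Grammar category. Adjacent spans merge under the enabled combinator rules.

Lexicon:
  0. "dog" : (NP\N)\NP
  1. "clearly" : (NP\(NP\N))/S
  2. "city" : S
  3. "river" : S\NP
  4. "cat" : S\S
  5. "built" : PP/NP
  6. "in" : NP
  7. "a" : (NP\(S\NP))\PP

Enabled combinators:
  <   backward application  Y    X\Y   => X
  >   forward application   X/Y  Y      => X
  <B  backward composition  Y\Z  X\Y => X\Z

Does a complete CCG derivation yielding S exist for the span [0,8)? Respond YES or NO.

NO

(NP\N)\NP (NP\(NP\N))/S S S\NP S\S PP/NP NP (NP\(S\NP))\PP
CKY chart[0,8] = {NP}; S ∉ chart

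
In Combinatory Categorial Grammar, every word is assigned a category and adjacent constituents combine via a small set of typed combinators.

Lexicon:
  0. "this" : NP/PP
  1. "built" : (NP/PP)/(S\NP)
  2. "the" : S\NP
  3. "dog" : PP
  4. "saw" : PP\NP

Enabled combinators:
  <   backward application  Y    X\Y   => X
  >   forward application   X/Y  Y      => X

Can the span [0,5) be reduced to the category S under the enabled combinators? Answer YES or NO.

NP/PP (NP/PP)/(S\NP) S\NP PP PP\NP
CKY chart[0,5] = {NP}; S ∉ chart

NO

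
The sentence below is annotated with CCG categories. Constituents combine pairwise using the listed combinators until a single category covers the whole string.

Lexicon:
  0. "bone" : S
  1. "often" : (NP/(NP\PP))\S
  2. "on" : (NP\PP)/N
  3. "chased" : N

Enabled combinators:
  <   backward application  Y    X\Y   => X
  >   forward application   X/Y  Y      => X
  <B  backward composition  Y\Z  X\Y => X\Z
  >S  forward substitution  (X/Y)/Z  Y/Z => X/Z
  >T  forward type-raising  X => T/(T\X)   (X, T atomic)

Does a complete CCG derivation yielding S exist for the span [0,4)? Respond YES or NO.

S (NP/(NP\PP))\S (NP\PP)/N N
CKY chart[0,4] = {N/(N\NP), NP, NP/(NP\NP), PP/(PP\NP), S/(S\NP)}; S ∉ chart

NO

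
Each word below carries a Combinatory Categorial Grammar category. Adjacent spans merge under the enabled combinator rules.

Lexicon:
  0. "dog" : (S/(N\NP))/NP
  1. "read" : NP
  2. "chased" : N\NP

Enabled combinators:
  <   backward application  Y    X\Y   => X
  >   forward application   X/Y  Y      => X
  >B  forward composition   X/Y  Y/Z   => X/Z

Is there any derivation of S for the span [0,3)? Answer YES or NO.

[0,3] S   >
  [0,2] S/(N\NP)   >
    [0,1] "dog" : (S/(N\NP))/NP
    [1,2] "read" : NP
  [2,3] "chased" : N\NP

YES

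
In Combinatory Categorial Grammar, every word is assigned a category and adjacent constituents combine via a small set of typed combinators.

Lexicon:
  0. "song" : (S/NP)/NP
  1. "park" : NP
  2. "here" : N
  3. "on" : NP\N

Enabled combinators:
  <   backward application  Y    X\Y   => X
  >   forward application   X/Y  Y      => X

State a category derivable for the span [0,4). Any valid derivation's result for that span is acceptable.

S

[0,4] S   >
  [0,2] S/NP   >
    [0,1] "song" : (S/NP)/NP
    [1,2] "park" : NP
  [2,4] NP   <
    [2,3] "here" : N
    [3,4] "on" : NP\N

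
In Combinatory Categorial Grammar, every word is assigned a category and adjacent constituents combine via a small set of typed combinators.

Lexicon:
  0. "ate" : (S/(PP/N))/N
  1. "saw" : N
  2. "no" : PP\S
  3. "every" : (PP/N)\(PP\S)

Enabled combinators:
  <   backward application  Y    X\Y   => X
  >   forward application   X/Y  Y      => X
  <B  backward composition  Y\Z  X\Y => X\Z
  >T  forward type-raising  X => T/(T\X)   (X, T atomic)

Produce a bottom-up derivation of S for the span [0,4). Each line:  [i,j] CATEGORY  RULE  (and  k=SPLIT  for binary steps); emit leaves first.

[0,1] (S/(PP/N))/N  lex  "ate"
[1,2] N  lex  "saw"
[0,2] S/(PP/N)  >  k=1
[2,3] PP\S  lex  "no"
[3,4] (PP/N)\(PP\S)  lex  "every"
[2,4] PP/N  <  k=3
[0,4] S  >  k=2

[0,4] S   >
  [0,2] S/(PP/N)   >
    [0,1] "ate" : (S/(PP/N))/N
    [1,2] "saw" : N
  [2,4] PP/N   <
    [2,3] "no" : PP\S
    [3,4] "every" : (PP/N)\(PP\S)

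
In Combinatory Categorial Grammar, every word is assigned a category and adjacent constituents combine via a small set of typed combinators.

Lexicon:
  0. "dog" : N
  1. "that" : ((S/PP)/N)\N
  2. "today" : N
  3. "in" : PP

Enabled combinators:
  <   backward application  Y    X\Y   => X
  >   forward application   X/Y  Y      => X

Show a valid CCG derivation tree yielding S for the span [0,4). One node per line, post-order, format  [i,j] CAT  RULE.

[0,1] N  lex  "dog"
[1,2] ((S/PP)/N)\N  lex  "that"
[0,2] (S/PP)/N  <  k=1
[2,3] N  lex  "today"
[0,3] S/PP  >  k=2
[3,4] PP  lex  "in"
[0,4] S  >  k=3

[0,4] S   >
  [0,3] S/PP   >
    [0,2] (S/PP)/N   <
      [0,1] "dog" : N
      [1,2] "that" : ((S/PP)/N)\N
    [2,3] "today" : N
  [3,4] "in" : PP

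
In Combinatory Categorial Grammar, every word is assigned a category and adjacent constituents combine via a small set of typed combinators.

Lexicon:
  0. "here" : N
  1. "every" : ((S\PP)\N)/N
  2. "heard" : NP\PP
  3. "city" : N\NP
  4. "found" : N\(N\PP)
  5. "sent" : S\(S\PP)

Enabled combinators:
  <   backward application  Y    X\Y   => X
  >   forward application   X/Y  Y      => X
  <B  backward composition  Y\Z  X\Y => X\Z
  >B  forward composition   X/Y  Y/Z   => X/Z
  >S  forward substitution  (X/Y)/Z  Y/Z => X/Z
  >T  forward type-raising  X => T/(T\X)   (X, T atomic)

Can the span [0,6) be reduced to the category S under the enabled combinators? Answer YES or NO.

[0,6] S   <
  [0,1] "here" : N
  [1,6] S\N   <B
    [1,5] (S\PP)\N   >
      [1,2] "every" : ((S\PP)\N)/N
      [2,5] N   <
        [2,4] N\PP   <B
          [2,3] "heard" : NP\PP
          [3,4] "city" : N\NP
        [4,5] "found" : N\(N\PP)
    [5,6] "sent" : S\(S\PP)

YES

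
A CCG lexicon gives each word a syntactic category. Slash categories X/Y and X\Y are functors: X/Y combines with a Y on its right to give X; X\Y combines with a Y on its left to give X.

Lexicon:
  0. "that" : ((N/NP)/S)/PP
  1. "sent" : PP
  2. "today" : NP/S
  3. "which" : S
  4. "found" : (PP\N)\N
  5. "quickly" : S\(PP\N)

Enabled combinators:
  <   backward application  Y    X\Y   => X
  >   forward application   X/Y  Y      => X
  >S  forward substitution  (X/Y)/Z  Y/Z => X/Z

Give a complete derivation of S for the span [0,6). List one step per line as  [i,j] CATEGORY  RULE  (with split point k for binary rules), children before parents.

[0,1] ((N/NP)/S)/PP  lex  "that"
[1,2] PP  lex  "sent"
[0,2] (N/NP)/S  >  k=1
[2,3] NP/S  lex  "today"
[0,3] N/S  >S  k=2
[3,4] S  lex  "which"
[0,4] N  >  k=3
[4,5] (PP\N)\N  lex  "found"
[0,5] PP\N  <  k=4
[5,6] S\(PP\N)  lex  "quickly"
[0,6] S  <  k=5

[0,6] S   <
  [0,5] PP\N   <
    [0,4] N   >
      [0,3] N/S   >S
        [0,2] (N/NP)/S   >
          [0,1] "that" : ((N/NP)/S)/PP
          [1,2] "sent" : PP
        [2,3] "today" : NP/S
      [3,4] "which" : S
    [4,5] "found" : (PP\N)\N
  [5,6] "quickly" : S\(PP\N)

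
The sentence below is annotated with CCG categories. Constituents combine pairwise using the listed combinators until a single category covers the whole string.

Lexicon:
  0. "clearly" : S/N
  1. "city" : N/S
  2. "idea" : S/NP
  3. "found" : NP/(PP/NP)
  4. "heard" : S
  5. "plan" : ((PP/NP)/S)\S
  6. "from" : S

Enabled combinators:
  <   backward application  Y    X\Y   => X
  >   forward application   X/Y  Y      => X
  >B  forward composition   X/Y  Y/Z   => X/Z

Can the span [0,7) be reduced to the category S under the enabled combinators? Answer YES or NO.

[0,7] S   >
  [0,3] S/NP   >B
    [0,1] "clearly" : S/N
    [1,3] N/NP   >B
      [1,2] "city" : N/S
      [2,3] "idea" : S/NP
  [3,7] NP   >
    [3,4] "found" : NP/(PP/NP)
    [4,7] PP/NP   >
      [4,6] (PP/NP)/S   <
        [4,5] "heard" : S
        [5,6] "plan" : ((PP/NP)/S)\S
      [6,7] "from" : S

YES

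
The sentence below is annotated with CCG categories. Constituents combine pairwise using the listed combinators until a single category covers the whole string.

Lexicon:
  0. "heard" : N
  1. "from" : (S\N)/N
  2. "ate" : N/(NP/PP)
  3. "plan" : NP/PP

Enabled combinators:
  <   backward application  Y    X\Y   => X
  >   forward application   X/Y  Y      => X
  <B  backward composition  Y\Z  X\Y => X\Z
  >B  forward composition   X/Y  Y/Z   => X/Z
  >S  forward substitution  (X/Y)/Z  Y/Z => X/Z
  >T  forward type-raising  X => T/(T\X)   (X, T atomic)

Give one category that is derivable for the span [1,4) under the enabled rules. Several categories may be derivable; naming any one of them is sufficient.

S\N

[0,4] S   <
  [0,1] "heard" : N
  [1,4] S\N   >
    [1,2] "from" : (S\N)/N
    [2,4] N   >
      [2,3] "ate" : N/(NP/PP)
      [3,4] "plan" : NP/PP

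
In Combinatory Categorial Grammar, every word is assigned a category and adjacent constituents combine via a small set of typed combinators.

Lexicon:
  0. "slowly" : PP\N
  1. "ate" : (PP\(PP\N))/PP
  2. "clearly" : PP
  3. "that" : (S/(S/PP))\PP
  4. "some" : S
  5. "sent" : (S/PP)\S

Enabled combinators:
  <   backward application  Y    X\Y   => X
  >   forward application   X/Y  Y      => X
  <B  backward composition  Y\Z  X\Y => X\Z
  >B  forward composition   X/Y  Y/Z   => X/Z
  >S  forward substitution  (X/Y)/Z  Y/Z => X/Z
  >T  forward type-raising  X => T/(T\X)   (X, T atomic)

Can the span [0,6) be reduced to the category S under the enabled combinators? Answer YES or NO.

[0,6] S   >
  [0,4] S/(S/PP)   <
    [0,3] PP   <
      [0,1] "slowly" : PP\N
      [1,3] PP\(PP\N)   >
        [1,2] "ate" : (PP\(PP\N))/PP
        [2,3] "clearly" : PP
    [3,4] "that" : (S/(S/PP))\PP
  [4,6] S/PP   <
    [4,5] "some" : S
    [5,6] "sent" : (S/PP)\S

YES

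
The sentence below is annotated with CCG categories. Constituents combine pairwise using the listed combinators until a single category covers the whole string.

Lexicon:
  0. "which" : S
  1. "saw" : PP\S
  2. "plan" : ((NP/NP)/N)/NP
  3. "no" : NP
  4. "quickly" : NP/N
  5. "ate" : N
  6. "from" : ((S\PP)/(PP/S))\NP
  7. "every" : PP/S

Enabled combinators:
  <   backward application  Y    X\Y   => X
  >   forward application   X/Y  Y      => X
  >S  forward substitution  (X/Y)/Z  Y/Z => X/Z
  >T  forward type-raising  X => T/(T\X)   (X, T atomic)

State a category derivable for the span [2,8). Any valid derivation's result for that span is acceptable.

S\PP

[0,8] S   <
  [0,2] PP   <
    [0,1] "which" : S
    [1,2] "saw" : PP\S
  [2,8] S\PP   >
    [2,7] (S\PP)/(PP/S)   <
      [2,6] NP   >
        [2,5] NP/N   >S
          [2,4] (NP/NP)/N   >
            [2,3] "plan" : ((NP/NP)/N)/NP
            [3,4] "no" : NP
          [4,5] "quickly" : NP/N
        [5,6] "ate" : N
      [6,7] "from" : ((S\PP)/(PP/S))\NP
    [7,8] "every" : PP/S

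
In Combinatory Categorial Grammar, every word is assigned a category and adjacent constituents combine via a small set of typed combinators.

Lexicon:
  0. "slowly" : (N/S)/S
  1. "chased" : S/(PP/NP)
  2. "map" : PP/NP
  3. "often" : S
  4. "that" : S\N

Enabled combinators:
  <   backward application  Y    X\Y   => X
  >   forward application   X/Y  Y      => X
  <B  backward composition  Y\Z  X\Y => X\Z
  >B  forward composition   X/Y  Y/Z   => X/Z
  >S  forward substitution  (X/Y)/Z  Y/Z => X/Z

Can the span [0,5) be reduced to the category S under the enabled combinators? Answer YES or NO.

YES

[0,5] S   <
  [0,4] N   >
    [0,3] N/S   >
      [0,1] "slowly" : (N/S)/S
      [1,3] S   >
        [1,2] "chased" : S/(PP/NP)
        [2,3] "map" : PP/NP
    [3,4] "often" : S
  [4,5] "that" : S\N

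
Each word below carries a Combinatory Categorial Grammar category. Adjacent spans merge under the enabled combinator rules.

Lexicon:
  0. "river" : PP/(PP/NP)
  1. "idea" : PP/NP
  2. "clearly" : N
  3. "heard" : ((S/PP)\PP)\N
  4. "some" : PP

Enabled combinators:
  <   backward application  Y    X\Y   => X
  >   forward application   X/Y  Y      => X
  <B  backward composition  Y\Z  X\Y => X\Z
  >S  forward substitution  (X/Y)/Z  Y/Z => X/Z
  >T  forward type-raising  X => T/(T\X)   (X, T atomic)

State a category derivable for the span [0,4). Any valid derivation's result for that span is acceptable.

S/PP

[0,5] S   >
  [0,4] S/PP   <
    [0,2] PP   >
      [0,1] "river" : PP/(PP/NP)
      [1,2] "idea" : PP/NP
    [2,4] (S/PP)\PP   <
      [2,3] "clearly" : N
      [3,4] "heard" : ((S/PP)\PP)\N
  [4,5] "some" : PP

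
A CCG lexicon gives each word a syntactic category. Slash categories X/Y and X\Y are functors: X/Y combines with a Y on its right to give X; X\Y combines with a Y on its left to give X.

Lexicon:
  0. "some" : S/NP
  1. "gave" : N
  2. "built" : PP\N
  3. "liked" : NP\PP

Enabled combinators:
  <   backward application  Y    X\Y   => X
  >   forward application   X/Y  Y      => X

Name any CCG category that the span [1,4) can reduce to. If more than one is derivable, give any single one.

NP

[0,4] S   >
  [0,1] "some" : S/NP
  [1,4] NP   <
    [1,3] PP   <
      [1,2] "gave" : N
      [2,3] "built" : PP\N
    [3,4] "liked" : NP\PP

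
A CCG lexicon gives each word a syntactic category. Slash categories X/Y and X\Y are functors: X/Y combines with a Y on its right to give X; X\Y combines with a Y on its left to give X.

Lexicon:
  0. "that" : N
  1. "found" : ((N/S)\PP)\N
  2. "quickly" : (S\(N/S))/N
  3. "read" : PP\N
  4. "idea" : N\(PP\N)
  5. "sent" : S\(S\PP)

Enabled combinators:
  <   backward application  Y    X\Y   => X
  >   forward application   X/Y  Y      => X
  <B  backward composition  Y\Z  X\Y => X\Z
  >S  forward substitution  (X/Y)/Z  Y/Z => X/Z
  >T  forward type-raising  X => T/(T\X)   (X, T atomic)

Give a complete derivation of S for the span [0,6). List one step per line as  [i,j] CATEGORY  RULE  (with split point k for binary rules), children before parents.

[0,1] N  lex  "that"
[1,2] ((N/S)\PP)\N  lex  "found"
[0,2] (N/S)\PP  <  k=1
[2,3] (S\(N/S))/N  lex  "quickly"
[3,4] PP\N  lex  "read"
[4,5] N\(PP\N)  lex  "idea"
[3,5] N  <  k=4
[2,5] S\(N/S)  >  k=3
[0,5] S\PP  <B  k=2
[5,6] S\(S\PP)  lex  "sent"
[0,6] S  <  k=5

[0,6] S   <
  [0,5] S\PP   <B
    [0,2] (N/S)\PP   <
      [0,1] "that" : N
      [1,2] "found" : ((N/S)\PP)\N
    [2,5] S\(N/S)   >
      [2,3] "quickly" : (S\(N/S))/N
      [3,5] N   <
        [3,4] "read" : PP\N
        [4,5] "idea" : N\(PP\N)
  [5,6] "sent" : S\(S\PP)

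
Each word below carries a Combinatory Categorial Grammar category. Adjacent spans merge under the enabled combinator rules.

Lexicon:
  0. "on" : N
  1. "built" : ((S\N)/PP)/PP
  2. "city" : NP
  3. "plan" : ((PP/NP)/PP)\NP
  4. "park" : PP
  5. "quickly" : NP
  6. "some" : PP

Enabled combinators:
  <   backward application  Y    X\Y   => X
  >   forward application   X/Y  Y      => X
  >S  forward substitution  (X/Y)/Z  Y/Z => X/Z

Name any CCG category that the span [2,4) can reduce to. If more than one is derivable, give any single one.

[0,7] S   <
  [0,1] "on" : N
  [1,7] S\N   >
    [1,6] (S\N)/PP   >
      [1,2] "built" : ((S\N)/PP)/PP
      [2,6] PP   >
        [2,5] PP/NP   >
          [2,4] (PP/NP)/PP   <
            [2,3] "city" : NP
            [3,4] "plan" : ((PP/NP)/PP)\NP
          [4,5] "park" : PP
        [5,6] "quickly" : NP
    [6,7] "some" : PP

(PP/NP)/PP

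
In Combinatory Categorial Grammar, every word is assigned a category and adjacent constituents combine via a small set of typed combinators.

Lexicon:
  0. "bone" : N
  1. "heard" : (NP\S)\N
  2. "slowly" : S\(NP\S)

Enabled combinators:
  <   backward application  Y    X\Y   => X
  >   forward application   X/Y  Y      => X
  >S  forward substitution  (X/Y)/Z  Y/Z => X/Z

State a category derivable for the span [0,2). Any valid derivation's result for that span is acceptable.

NP\S

[0,3] S   <
  [0,2] NP\S   <
    [0,1] "bone" : N
    [1,2] "heard" : (NP\S)\N
  [2,3] "slowly" : S\(NP\S)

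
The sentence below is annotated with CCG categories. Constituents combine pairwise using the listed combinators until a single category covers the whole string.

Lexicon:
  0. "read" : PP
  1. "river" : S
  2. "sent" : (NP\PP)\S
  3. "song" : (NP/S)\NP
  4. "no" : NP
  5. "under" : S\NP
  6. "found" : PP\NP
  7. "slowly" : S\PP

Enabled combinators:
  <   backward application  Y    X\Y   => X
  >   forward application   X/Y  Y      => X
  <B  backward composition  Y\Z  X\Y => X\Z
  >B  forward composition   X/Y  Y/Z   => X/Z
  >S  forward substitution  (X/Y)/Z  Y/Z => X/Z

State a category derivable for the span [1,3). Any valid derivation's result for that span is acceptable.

NP\PP

[0,8] S   <
  [0,7] PP   <
    [0,6] NP   >
      [0,4] NP/S   <
        [0,3] NP   <
          [0,1] "read" : PP
          [1,3] NP\PP   <
            [1,2] "river" : S
            [2,3] "sent" : (NP\PP)\S
        [3,4] "song" : (NP/S)\NP
      [4,6] S   <
        [4,5] "no" : NP
        [5,6] "under" : S\NP
    [6,7] "found" : PP\NP
  [7,8] "slowly" : S\PP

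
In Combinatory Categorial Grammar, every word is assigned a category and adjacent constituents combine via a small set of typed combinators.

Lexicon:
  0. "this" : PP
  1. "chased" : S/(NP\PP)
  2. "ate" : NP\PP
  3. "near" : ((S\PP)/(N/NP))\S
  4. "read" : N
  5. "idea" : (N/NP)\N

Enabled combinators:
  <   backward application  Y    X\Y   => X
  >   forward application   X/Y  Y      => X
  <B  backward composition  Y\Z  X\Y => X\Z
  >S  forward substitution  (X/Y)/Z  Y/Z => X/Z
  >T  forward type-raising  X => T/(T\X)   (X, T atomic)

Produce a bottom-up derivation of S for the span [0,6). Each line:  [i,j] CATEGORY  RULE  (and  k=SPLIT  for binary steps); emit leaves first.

[0,1] PP  lex  "this"
[1,2] S/(NP\PP)  lex  "chased"
[2,3] NP\PP  lex  "ate"
[1,3] S  >  k=2
[3,4] ((S\PP)/(N/NP))\S  lex  "near"
[1,4] (S\PP)/(N/NP)  <  k=3
[4,5] N  lex  "read"
[5,6] (N/NP)\N  lex  "idea"
[4,6] N/NP  <  k=5
[1,6] S\PP  >  k=4
[0,6] S  <  k=1

[0,6] S   <
  [0,1] "this" : PP
  [1,6] S\PP   >
    [1,4] (S\PP)/(N/NP)   <
      [1,3] S   >
        [1,2] "chased" : S/(NP\PP)
        [2,3] "ate" : NP\PP
      [3,4] "near" : ((S\PP)/(N/NP))\S
    [4,6] N/NP   <
      [4,5] "read" : N
      [5,6] "idea" : (N/NP)\N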